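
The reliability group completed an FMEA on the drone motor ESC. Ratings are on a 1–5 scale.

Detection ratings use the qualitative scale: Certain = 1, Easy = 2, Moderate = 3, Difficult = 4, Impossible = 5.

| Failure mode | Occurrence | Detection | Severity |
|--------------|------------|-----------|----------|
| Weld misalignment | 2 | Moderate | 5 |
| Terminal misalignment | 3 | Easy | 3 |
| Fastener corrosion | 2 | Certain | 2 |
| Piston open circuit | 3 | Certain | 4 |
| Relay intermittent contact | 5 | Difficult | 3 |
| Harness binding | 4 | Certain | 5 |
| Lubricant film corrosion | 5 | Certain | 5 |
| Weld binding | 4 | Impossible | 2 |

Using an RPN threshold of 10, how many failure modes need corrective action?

RPN = Severity × Occurrence × Detection:
  Weld misalignment: 5 × 2 × 3 = 30
  Terminal misalignment: 3 × 3 × 2 = 18
  Fastener corrosion: 2 × 2 × 1 = 4
  Piston open circuit: 4 × 3 × 1 = 12
  Relay intermittent contact: 3 × 5 × 4 = 60
  Harness binding: 5 × 4 × 1 = 20
  Lubricant film corrosion: 5 × 5 × 1 = 25
  Weld binding: 2 × 4 × 5 = 40
Modes with RPN ≥ 10: Weld misalignment (30), Terminal misalignment (18), Piston open circuit (12), Relay intermittent contact (60), Harness binding (20), Lubricant film corrosion (25), Weld binding (40) → 7.

7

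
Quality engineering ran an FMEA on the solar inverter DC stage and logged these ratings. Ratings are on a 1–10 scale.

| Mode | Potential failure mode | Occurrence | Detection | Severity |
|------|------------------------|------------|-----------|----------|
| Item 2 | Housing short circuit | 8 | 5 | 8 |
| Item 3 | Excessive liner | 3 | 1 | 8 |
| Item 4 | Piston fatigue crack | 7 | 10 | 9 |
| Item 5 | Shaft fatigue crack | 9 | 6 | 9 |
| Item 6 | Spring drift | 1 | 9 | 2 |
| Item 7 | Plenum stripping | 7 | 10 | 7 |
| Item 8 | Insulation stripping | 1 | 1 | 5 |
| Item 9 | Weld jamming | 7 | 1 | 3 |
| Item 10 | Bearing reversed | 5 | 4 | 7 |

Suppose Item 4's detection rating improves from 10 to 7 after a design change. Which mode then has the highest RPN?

RPN = Severity × Occurrence × Detection:
  Item 2: 8 × 8 × 5 = 320
  Item 3: 8 × 3 × 1 = 24
  Item 4: 9 × 7 × 10 = 630
  Item 5: 9 × 9 × 6 = 486
  Item 6: 2 × 1 × 9 = 18
  Item 7: 7 × 7 × 10 = 490
  Item 8: 5 × 1 × 1 = 5
  Item 9: 3 × 7 × 1 = 21
  Item 10: 7 × 5 × 4 = 140
After action: Item 4 → 9 × 7 × 7 = 441.
Revised RPNs: Item 7=490, Item 5=486, Item 4=441, Item 2=320, Item 10=140, Item 3=24, Item 9=21, Item 6=18, Item 8=5.
Highest is now Item 7 (490).

Item 7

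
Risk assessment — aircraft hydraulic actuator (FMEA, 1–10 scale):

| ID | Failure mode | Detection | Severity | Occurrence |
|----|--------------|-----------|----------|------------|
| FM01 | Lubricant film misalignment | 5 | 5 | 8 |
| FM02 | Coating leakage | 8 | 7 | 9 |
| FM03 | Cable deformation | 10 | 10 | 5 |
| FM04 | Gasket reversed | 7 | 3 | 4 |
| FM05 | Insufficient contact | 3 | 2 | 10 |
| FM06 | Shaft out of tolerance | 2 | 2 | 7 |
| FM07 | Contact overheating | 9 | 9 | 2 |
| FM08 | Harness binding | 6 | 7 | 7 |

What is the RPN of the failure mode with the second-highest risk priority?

RPN = Severity × Occurrence × Detection:
  FM01: 5 × 8 × 5 = 200
  FM02: 7 × 9 × 8 = 504
  FM03: 10 × 5 × 10 = 500
  FM04: 3 × 4 × 7 = 84
  FM05: 2 × 10 × 3 = 60
  FM06: 2 × 7 × 2 = 28
  FM07: 9 × 2 × 9 = 162
  FM08: 7 × 7 × 6 = 294
Sorted descending: 504, 500, 294, 200, 162, 84, 60, 28.
The second-highest RPN is 500 (FM03).

500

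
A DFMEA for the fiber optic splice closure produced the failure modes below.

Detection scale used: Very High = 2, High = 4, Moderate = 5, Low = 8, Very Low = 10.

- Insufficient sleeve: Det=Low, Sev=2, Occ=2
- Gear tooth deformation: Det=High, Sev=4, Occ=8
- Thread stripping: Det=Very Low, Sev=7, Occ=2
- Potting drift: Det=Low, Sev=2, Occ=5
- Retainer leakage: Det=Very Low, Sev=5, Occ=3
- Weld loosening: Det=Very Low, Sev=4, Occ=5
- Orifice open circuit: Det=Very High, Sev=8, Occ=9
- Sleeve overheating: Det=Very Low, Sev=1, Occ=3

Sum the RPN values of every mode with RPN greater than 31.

874

RPN = Severity × Occurrence × Detection:
  Insufficient sleeve: 2 × 2 × 8 = 32
  Gear tooth deformation: 4 × 8 × 4 = 128
  Thread stripping: 7 × 2 × 10 = 140
  Potting drift: 2 × 5 × 8 = 80
  Retainer leakage: 5 × 3 × 10 = 150
  Weld loosening: 4 × 5 × 10 = 200
  Orifice open circuit: 8 × 9 × 2 = 144
  Sleeve overheating: 1 × 3 × 10 = 30
RPN > 31: Insufficient sleeve (32), Gear tooth deformation (128), Thread stripping (140), Potting drift (80), Retainer leakage (150), Weld loosening (200), Orifice open circuit (144).
Sum: 32 + 128 + 140 + 80 + 150 + 200 + 144 = 874.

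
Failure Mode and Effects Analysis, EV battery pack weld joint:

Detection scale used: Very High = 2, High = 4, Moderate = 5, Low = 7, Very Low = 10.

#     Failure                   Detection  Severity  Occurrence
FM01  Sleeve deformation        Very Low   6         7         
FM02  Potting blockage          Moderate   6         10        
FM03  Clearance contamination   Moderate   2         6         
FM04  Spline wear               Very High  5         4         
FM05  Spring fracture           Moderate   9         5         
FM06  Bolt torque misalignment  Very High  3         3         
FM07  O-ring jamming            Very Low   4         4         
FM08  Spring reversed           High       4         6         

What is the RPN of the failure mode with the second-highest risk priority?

300

RPN = Severity × Occurrence × Detection:
  FM01: 6 × 7 × 10 = 420
  FM02: 6 × 10 × 5 = 300
  FM03: 2 × 6 × 5 = 60
  FM04: 5 × 4 × 2 = 40
  FM05: 9 × 5 × 5 = 225
  FM06: 3 × 3 × 2 = 18
  FM07: 4 × 4 × 10 = 160
  FM08: 4 × 6 × 4 = 96
Sorted descending: 420, 300, 225, 160, 96, 60, 40, 18.
The second-highest RPN is 300 (FM02).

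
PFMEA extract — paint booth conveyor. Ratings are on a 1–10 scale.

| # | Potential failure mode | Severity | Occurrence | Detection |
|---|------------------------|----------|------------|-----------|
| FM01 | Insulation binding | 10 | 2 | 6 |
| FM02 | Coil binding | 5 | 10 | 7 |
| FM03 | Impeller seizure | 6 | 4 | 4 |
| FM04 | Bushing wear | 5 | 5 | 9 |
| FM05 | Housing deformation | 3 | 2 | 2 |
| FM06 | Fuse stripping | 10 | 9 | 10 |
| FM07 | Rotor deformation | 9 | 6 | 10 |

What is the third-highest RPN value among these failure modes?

350

RPN = Severity × Occurrence × Detection:
  FM01: 10 × 2 × 6 = 120
  FM02: 5 × 10 × 7 = 350
  FM03: 6 × 4 × 4 = 96
  FM04: 5 × 5 × 9 = 225
  FM05: 3 × 2 × 2 = 12
  FM06: 10 × 9 × 10 = 900
  FM07: 9 × 6 × 10 = 540
Sorted descending: 900, 540, 350, 225, 120, 96, 12.
The third-highest RPN is 350 (FM02).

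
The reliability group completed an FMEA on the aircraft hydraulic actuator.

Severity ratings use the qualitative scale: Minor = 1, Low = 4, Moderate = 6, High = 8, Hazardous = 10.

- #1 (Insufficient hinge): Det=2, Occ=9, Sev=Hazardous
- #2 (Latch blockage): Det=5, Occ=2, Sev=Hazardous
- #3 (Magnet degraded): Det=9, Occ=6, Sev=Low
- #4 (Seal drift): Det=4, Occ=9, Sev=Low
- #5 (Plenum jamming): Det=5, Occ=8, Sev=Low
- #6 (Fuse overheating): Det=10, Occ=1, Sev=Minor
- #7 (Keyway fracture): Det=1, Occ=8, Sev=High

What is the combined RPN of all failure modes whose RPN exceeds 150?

556

RPN = Severity × Occurrence × Detection:
  #1: 10 × 9 × 2 = 180
  #2: 10 × 2 × 5 = 100
  #3: 4 × 6 × 9 = 216
  #4: 4 × 9 × 4 = 144
  #5: 4 × 8 × 5 = 160
  #6: 1 × 1 × 10 = 10
  #7: 8 × 8 × 1 = 64
RPN > 150: #1 (180), #3 (216), #5 (160).
Sum: 180 + 216 + 160 = 556.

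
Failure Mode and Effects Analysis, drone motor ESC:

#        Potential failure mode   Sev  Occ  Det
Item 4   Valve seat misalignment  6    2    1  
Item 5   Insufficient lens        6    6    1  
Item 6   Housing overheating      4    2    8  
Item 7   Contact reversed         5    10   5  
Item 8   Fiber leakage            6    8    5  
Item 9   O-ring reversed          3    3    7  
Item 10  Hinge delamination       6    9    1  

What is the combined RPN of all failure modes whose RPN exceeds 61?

RPN = Severity × Occurrence × Detection:
  Item 4: 6 × 2 × 1 = 12
  Item 5: 6 × 6 × 1 = 36
  Item 6: 4 × 2 × 8 = 64
  Item 7: 5 × 10 × 5 = 250
  Item 8: 6 × 8 × 5 = 240
  Item 9: 3 × 3 × 7 = 63
  Item 10: 6 × 9 × 1 = 54
RPN > 61: Item 6 (64), Item 7 (250), Item 8 (240), Item 9 (63).
Sum: 64 + 250 + 240 + 63 = 617.

617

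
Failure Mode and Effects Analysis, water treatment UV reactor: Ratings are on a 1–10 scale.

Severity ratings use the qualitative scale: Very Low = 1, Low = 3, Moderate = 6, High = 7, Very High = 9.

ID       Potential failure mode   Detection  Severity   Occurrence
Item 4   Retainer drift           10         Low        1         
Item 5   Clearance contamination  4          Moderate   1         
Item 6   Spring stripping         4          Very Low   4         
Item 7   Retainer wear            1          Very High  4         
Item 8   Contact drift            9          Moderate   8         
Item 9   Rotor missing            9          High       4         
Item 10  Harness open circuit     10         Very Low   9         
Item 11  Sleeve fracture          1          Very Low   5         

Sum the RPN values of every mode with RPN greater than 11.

RPN = Severity × Occurrence × Detection:
  Item 4: 3 × 1 × 10 = 30
  Item 5: 6 × 1 × 4 = 24
  Item 6: 1 × 4 × 4 = 16
  Item 7: 9 × 4 × 1 = 36
  Item 8: 6 × 8 × 9 = 432
  Item 9: 7 × 4 × 9 = 252
  Item 10: 1 × 9 × 10 = 90
  Item 11: 1 × 5 × 1 = 5
RPN > 11: Item 4 (30), Item 5 (24), Item 6 (16), Item 7 (36), Item 8 (432), Item 9 (252), Item 10 (90).
Sum: 30 + 24 + 16 + 36 + 432 + 252 + 90 = 880.

880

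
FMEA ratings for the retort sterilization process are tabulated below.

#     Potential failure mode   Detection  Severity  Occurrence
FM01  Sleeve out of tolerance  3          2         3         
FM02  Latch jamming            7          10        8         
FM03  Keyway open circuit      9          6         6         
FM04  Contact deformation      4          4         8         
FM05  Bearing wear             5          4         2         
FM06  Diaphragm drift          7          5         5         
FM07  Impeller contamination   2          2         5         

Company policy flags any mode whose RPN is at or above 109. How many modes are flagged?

RPN = Severity × Occurrence × Detection:
  FM01: 2 × 3 × 3 = 18
  FM02: 10 × 8 × 7 = 560
  FM03: 6 × 6 × 9 = 324
  FM04: 4 × 8 × 4 = 128
  FM05: 4 × 2 × 5 = 40
  FM06: 5 × 5 × 7 = 175
  FM07: 2 × 5 × 2 = 20
Modes with RPN ≥ 109: FM02 (560), FM03 (324), FM04 (128), FM06 (175) → 4.

4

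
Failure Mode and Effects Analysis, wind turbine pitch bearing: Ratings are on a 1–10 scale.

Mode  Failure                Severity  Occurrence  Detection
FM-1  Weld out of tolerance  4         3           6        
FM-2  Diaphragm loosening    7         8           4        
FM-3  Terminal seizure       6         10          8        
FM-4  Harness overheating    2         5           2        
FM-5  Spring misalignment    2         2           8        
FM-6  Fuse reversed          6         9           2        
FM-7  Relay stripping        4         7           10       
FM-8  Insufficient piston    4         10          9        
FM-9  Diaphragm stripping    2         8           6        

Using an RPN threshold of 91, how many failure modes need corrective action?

6

RPN = Severity × Occurrence × Detection:
  FM-1: 4 × 3 × 6 = 72
  FM-2: 7 × 8 × 4 = 224
  FM-3: 6 × 10 × 8 = 480
  FM-4: 2 × 5 × 2 = 20
  FM-5: 2 × 2 × 8 = 32
  FM-6: 6 × 9 × 2 = 108
  FM-7: 4 × 7 × 10 = 280
  FM-8: 4 × 10 × 9 = 360
  FM-9: 2 × 8 × 6 = 96
Modes with RPN ≥ 91: FM-2 (224), FM-3 (480), FM-6 (108), FM-7 (280), FM-8 (360), FM-9 (96) → 6.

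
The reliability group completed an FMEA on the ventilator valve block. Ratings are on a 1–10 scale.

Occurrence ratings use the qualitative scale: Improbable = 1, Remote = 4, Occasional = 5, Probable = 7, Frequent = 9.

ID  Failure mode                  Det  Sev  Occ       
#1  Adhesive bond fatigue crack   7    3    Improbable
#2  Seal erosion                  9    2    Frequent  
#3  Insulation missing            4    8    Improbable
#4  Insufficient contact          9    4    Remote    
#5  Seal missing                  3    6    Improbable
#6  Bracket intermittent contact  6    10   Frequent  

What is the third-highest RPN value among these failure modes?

RPN = Severity × Occurrence × Detection:
  #1: 3 × 1 × 7 = 21
  #2: 2 × 9 × 9 = 162
  #3: 8 × 1 × 4 = 32
  #4: 4 × 4 × 9 = 144
  #5: 6 × 1 × 3 = 18
  #6: 10 × 9 × 6 = 540
Sorted descending: 540, 162, 144, 32, 21, 18.
The third-highest RPN is 144 (#4).

144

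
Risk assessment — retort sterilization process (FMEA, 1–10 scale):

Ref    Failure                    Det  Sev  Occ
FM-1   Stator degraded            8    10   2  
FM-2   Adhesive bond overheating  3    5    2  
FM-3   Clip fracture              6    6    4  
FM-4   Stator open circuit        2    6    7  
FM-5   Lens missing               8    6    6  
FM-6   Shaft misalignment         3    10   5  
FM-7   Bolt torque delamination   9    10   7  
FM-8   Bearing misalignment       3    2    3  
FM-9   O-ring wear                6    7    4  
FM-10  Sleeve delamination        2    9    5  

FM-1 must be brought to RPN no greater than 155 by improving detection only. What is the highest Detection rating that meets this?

7

FM-1: S=10, O=2, D=8 → current RPN = 160.
Fixed product = 20. Need 20 × D ≤ 155, so D ≤ 155/20 = 7.75.
Maximum integer Detection rating = 7 (gives RPN 140; D=8 would give 160 > 155).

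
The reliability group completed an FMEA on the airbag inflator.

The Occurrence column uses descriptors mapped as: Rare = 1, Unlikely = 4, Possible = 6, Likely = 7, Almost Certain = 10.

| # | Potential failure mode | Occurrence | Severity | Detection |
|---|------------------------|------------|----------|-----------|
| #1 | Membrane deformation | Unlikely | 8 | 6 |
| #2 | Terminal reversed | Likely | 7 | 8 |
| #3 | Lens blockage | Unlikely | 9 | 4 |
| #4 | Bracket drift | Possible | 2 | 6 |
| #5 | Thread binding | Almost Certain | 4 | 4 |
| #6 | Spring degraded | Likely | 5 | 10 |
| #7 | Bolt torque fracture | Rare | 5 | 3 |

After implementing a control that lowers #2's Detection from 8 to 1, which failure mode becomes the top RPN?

RPN = Severity × Occurrence × Detection:
  #1: 8 × 4 × 6 = 192
  #2: 7 × 7 × 8 = 392
  #3: 9 × 4 × 4 = 144
  #4: 2 × 6 × 6 = 72
  #5: 4 × 10 × 4 = 160
  #6: 5 × 7 × 10 = 350
  #7: 5 × 1 × 3 = 15
After action: #2 → 7 × 7 × 1 = 49.
Revised RPNs: #6=350, #1=192, #5=160, #3=144, #4=72, #2=49, #7=15.
Highest is now #6 (350).

#6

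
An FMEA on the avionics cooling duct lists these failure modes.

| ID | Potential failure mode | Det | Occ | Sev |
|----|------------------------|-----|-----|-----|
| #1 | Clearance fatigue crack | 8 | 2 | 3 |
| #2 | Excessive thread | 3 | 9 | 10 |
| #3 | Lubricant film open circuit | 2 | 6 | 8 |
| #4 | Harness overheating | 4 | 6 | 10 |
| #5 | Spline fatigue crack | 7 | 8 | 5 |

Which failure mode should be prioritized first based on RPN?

#5

RPN = Severity × Occurrence × Detection:
  #1: 3 × 2 × 8 = 48
  #2: 10 × 9 × 3 = 270
  #3: 8 × 6 × 2 = 96
  #4: 10 × 6 × 4 = 240
  #5: 5 × 8 × 7 = 280
Highest RPN is 280 → #5.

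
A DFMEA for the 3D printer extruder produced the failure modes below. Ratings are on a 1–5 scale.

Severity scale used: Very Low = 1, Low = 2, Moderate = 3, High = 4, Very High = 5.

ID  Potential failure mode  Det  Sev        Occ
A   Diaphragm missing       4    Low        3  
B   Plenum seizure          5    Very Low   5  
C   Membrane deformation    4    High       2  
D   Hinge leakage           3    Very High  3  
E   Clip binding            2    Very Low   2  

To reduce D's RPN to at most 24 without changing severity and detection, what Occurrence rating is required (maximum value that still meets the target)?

D: S=5, O=3, D=3 → current RPN = 45.
Fixed product = 15. Need 15 × O ≤ 24, so O ≤ 24/15 = 1.60.
Maximum integer Occurrence rating = 1 (gives RPN 15; O=2 would give 30 > 24).

1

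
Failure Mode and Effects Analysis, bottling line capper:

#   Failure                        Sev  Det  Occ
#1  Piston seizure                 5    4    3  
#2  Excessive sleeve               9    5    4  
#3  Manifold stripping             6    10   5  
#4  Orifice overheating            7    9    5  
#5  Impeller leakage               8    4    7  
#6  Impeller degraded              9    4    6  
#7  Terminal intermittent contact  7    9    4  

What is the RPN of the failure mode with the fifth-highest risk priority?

216

RPN = Severity × Occurrence × Detection:
  #1: 5 × 3 × 4 = 60
  #2: 9 × 4 × 5 = 180
  #3: 6 × 5 × 10 = 300
  #4: 7 × 5 × 9 = 315
  #5: 8 × 7 × 4 = 224
  #6: 9 × 6 × 4 = 216
  #7: 7 × 4 × 9 = 252
Sorted descending: 315, 300, 252, 224, 216, 180, 60.
The fifth-highest RPN is 216 (#6).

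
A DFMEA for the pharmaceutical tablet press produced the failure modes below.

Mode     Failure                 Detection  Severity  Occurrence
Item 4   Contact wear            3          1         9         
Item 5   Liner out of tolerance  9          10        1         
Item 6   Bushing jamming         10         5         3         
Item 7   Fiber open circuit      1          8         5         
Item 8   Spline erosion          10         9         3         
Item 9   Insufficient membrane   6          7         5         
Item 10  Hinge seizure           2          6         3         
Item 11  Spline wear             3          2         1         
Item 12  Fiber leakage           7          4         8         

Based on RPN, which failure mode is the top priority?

Item 8

RPN = Severity × Occurrence × Detection:
  Item 4: 1 × 9 × 3 = 27
  Item 5: 10 × 1 × 9 = 90
  Item 6: 5 × 3 × 10 = 150
  Item 7: 8 × 5 × 1 = 40
  Item 8: 9 × 3 × 10 = 270
  Item 9: 7 × 5 × 6 = 210
  Item 10: 6 × 3 × 2 = 36
  Item 11: 2 × 1 × 3 = 6
  Item 12: 4 × 8 × 7 = 224
Highest RPN is 270 → Item 8.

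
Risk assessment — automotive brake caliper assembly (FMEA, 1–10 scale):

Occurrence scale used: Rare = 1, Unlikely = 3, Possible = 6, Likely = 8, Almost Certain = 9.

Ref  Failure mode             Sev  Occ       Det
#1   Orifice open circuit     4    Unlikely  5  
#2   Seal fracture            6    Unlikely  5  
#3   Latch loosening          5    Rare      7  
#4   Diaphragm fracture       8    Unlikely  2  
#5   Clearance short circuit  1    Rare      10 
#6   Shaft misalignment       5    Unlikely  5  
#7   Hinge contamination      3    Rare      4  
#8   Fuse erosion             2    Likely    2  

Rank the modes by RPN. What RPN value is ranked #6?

32

RPN = Severity × Occurrence × Detection:
  #1: 4 × 3 × 5 = 60
  #2: 6 × 3 × 5 = 90
  #3: 5 × 1 × 7 = 35
  #4: 8 × 3 × 2 = 48
  #5: 1 × 1 × 10 = 10
  #6: 5 × 3 × 5 = 75
  #7: 3 × 1 × 4 = 12
  #8: 2 × 8 × 2 = 32
Sorted descending: 90, 75, 60, 48, 35, 32, 12, 10.
The sixth-highest RPN is 32 (#8).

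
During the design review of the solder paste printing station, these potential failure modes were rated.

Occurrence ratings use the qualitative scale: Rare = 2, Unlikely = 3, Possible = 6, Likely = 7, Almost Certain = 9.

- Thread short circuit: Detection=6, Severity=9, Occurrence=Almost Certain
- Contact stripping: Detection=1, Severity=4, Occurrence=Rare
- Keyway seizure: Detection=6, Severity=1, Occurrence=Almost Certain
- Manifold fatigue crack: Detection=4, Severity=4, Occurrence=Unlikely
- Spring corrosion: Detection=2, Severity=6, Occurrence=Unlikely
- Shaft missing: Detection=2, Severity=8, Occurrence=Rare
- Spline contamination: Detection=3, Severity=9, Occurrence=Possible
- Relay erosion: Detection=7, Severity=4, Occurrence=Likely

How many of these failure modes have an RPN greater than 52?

RPN = Severity × Occurrence × Detection:
  Thread short circuit: 9 × 9 × 6 = 486
  Contact stripping: 4 × 2 × 1 = 8
  Keyway seizure: 1 × 9 × 6 = 54
  Manifold fatigue crack: 4 × 3 × 4 = 48
  Spring corrosion: 6 × 3 × 2 = 36
  Shaft missing: 8 × 2 × 2 = 32
  Spline contamination: 9 × 6 × 3 = 162
  Relay erosion: 4 × 7 × 7 = 196
Modes with RPN > 52: Thread short circuit (486), Keyway seizure (54), Spline contamination (162), Relay erosion (196) → 4.

4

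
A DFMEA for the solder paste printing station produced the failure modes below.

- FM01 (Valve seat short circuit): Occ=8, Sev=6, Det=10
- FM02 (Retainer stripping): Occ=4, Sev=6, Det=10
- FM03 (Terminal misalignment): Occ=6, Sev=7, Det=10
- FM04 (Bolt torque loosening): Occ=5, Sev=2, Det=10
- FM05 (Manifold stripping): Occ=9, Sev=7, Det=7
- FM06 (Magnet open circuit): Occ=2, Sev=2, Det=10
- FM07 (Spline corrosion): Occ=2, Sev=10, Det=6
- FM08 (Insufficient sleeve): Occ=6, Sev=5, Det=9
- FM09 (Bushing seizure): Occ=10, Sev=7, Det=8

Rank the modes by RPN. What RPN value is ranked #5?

RPN = Severity × Occurrence × Detection:
  FM01: 6 × 8 × 10 = 480
  FM02: 6 × 4 × 10 = 240
  FM03: 7 × 6 × 10 = 420
  FM04: 2 × 5 × 10 = 100
  FM05: 7 × 9 × 7 = 441
  FM06: 2 × 2 × 10 = 40
  FM07: 10 × 2 × 6 = 120
  FM08: 5 × 6 × 9 = 270
  FM09: 7 × 10 × 8 = 560
Sorted descending: 560, 480, 441, 420, 270, 240, 120, 100, 40.
The fifth-highest RPN is 270 (FM08).

270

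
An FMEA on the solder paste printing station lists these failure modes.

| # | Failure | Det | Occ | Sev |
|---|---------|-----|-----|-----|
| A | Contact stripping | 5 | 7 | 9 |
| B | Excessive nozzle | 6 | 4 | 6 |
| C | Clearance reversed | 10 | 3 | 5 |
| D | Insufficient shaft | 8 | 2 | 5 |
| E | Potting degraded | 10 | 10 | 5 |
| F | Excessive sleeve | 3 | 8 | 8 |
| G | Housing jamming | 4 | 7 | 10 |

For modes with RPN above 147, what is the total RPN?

RPN = Severity × Occurrence × Detection:
  A: 9 × 7 × 5 = 315
  B: 6 × 4 × 6 = 144
  C: 5 × 3 × 10 = 150
  D: 5 × 2 × 8 = 80
  E: 5 × 10 × 10 = 500
  F: 8 × 8 × 3 = 192
  G: 10 × 7 × 4 = 280
RPN > 147: A (315), C (150), E (500), F (192), G (280).
Sum: 315 + 150 + 500 + 192 + 280 = 1437.

1437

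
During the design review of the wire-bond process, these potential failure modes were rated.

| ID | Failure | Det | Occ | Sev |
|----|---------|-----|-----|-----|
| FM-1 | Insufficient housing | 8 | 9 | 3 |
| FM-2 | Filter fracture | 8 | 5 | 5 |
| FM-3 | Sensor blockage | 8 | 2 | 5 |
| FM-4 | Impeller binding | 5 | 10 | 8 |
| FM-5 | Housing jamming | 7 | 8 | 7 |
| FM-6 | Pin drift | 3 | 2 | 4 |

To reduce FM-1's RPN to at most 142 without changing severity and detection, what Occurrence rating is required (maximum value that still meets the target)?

5

FM-1: S=3, O=9, D=8 → current RPN = 216.
Fixed product = 24. Need 24 × O ≤ 142, so O ≤ 142/24 = 5.92.
Maximum integer Occurrence rating = 5 (gives RPN 120; O=6 would give 144 > 142).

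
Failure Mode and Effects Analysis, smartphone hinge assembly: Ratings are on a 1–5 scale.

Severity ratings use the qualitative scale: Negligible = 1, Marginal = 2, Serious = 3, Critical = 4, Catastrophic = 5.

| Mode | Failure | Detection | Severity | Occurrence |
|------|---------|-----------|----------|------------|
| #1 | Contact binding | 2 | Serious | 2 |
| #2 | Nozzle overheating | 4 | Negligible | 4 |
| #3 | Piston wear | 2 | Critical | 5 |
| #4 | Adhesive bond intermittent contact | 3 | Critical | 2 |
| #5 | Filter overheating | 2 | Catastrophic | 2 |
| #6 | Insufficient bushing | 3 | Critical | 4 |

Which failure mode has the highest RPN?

RPN = Severity × Occurrence × Detection:
  #1: 3 × 2 × 2 = 12
  #2: 1 × 4 × 4 = 16
  #3: 4 × 5 × 2 = 40
  #4: 4 × 2 × 3 = 24
  #5: 5 × 2 × 2 = 20
  #6: 4 × 4 × 3 = 48
Highest RPN is 48 → #6.

#6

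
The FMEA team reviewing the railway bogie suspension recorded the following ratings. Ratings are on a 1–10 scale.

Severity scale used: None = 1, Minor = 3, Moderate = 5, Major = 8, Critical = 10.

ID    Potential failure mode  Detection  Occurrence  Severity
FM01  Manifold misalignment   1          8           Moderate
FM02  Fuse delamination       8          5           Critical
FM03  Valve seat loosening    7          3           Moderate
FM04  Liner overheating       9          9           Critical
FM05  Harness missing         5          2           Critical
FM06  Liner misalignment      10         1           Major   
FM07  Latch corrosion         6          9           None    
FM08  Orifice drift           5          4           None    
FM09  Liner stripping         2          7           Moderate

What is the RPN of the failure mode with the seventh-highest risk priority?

54

RPN = Severity × Occurrence × Detection:
  FM01: 5 × 8 × 1 = 40
  FM02: 10 × 5 × 8 = 400
  FM03: 5 × 3 × 7 = 105
  FM04: 10 × 9 × 9 = 810
  FM05: 10 × 2 × 5 = 100
  FM06: 8 × 1 × 10 = 80
  FM07: 1 × 9 × 6 = 54
  FM08: 1 × 4 × 5 = 20
  FM09: 5 × 7 × 2 = 70
Sorted descending: 810, 400, 105, 100, 80, 70, 54, 40, 20.
The seventh-highest RPN is 54 (FM07).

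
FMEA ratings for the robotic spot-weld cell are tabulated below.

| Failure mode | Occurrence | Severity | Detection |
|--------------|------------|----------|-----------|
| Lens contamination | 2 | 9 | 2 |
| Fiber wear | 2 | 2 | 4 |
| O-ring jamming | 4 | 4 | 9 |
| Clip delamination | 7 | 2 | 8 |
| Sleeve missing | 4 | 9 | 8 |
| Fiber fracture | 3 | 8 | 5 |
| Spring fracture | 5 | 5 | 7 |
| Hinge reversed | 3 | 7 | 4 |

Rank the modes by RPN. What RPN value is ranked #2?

175

RPN = Severity × Occurrence × Detection:
  Lens contamination: 9 × 2 × 2 = 36
  Fiber wear: 2 × 2 × 4 = 16
  O-ring jamming: 4 × 4 × 9 = 144
  Clip delamination: 2 × 7 × 8 = 112
  Sleeve missing: 9 × 4 × 8 = 288
  Fiber fracture: 8 × 3 × 5 = 120
  Spring fracture: 5 × 5 × 7 = 175
  Hinge reversed: 7 × 3 × 4 = 84
Sorted descending: 288, 175, 144, 120, 112, 84, 36, 16.
The second-highest RPN is 175 (Spring fracture).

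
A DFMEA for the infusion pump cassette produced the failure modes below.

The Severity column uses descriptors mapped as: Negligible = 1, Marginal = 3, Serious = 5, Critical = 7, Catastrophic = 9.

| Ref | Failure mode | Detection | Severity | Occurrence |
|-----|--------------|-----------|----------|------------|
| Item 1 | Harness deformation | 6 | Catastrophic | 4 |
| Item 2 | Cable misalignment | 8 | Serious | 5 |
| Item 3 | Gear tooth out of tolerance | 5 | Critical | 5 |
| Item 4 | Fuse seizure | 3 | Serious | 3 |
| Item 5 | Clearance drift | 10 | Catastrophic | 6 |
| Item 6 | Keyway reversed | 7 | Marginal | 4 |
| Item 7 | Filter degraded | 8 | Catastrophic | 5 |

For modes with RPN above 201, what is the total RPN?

1116

RPN = Severity × Occurrence × Detection:
  Item 1: 9 × 4 × 6 = 216
  Item 2: 5 × 5 × 8 = 200
  Item 3: 7 × 5 × 5 = 175
  Item 4: 5 × 3 × 3 = 45
  Item 5: 9 × 6 × 10 = 540
  Item 6: 3 × 4 × 7 = 84
  Item 7: 9 × 5 × 8 = 360
RPN > 201: Item 1 (216), Item 5 (540), Item 7 (360).
Sum: 216 + 540 + 360 = 1116.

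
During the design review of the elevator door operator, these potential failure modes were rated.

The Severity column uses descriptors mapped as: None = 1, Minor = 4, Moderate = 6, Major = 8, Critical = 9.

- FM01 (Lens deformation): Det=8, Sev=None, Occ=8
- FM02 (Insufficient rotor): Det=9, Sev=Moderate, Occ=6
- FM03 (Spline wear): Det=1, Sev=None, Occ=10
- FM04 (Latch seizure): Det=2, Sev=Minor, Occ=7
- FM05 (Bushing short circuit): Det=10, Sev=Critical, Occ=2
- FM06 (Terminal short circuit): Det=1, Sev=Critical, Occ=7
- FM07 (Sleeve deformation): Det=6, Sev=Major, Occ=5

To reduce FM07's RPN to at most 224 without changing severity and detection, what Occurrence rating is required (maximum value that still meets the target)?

FM07: S=8, O=5, D=6 → current RPN = 240.
Fixed product = 48. Need 48 × O ≤ 224, so O ≤ 224/48 = 4.67.
Maximum integer Occurrence rating = 4 (gives RPN 192; O=5 would give 240 > 224).

4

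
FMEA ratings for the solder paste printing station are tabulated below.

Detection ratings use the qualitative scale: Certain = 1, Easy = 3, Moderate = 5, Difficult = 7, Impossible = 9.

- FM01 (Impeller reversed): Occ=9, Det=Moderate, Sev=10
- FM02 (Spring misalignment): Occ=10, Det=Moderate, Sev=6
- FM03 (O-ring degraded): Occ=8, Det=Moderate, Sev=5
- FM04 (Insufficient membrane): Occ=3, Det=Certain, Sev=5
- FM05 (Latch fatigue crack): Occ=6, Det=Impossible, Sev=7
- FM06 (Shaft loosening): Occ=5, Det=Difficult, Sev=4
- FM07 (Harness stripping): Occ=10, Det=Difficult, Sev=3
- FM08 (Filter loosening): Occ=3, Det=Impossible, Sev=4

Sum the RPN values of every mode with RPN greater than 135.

RPN = Severity × Occurrence × Detection:
  FM01: 10 × 9 × 5 = 450
  FM02: 6 × 10 × 5 = 300
  FM03: 5 × 8 × 5 = 200
  FM04: 5 × 3 × 1 = 15
  FM05: 7 × 6 × 9 = 378
  FM06: 4 × 5 × 7 = 140
  FM07: 3 × 10 × 7 = 210
  FM08: 4 × 3 × 9 = 108
RPN > 135: FM01 (450), FM02 (300), FM03 (200), FM05 (378), FM06 (140), FM07 (210).
Sum: 450 + 300 + 200 + 378 + 140 + 210 = 1678.

1678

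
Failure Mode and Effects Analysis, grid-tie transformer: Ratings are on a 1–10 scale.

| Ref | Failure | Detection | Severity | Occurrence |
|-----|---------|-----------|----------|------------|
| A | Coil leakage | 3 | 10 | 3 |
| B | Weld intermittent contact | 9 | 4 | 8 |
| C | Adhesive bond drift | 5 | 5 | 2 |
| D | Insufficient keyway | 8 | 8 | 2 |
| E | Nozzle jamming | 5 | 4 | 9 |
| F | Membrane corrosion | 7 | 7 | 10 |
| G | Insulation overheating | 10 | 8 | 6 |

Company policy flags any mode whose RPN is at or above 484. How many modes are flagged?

RPN = Severity × Occurrence × Detection:
  A: 10 × 3 × 3 = 90
  B: 4 × 8 × 9 = 288
  C: 5 × 2 × 5 = 50
  D: 8 × 2 × 8 = 128
  E: 4 × 9 × 5 = 180
  F: 7 × 10 × 7 = 490
  G: 8 × 6 × 10 = 480
Modes with RPN ≥ 484: F (490) → 1.

1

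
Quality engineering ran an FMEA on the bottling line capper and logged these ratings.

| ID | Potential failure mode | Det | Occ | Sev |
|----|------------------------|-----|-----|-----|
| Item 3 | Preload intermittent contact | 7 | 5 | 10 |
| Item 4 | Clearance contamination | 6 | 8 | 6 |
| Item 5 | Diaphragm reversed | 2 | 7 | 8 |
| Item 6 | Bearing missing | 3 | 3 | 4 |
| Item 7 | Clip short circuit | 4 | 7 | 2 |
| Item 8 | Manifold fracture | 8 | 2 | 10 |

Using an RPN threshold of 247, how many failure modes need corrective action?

RPN = Severity × Occurrence × Detection:
  Item 3: 10 × 5 × 7 = 350
  Item 4: 6 × 8 × 6 = 288
  Item 5: 8 × 7 × 2 = 112
  Item 6: 4 × 3 × 3 = 36
  Item 7: 2 × 7 × 4 = 56
  Item 8: 10 × 2 × 8 = 160
Modes with RPN ≥ 247: Item 3 (350), Item 4 (288) → 2.

2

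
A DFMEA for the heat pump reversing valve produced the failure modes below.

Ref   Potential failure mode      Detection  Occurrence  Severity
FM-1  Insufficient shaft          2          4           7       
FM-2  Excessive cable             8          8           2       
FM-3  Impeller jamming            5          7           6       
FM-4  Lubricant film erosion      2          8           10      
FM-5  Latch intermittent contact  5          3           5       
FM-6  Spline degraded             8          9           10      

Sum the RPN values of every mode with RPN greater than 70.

1293

RPN = Severity × Occurrence × Detection:
  FM-1: 7 × 4 × 2 = 56
  FM-2: 2 × 8 × 8 = 128
  FM-3: 6 × 7 × 5 = 210
  FM-4: 10 × 8 × 2 = 160
  FM-5: 5 × 3 × 5 = 75
  FM-6: 10 × 9 × 8 = 720
RPN > 70: FM-2 (128), FM-3 (210), FM-4 (160), FM-5 (75), FM-6 (720).
Sum: 128 + 210 + 160 + 75 + 720 = 1293.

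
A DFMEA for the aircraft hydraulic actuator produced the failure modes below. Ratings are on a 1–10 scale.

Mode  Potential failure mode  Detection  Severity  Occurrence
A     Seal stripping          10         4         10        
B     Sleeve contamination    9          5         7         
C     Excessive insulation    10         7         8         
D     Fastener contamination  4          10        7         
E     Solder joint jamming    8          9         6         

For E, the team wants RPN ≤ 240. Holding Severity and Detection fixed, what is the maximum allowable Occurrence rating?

3

E: S=9, O=6, D=8 → current RPN = 432.
Fixed product = 72. Need 72 × O ≤ 240, so O ≤ 240/72 = 3.33.
Maximum integer Occurrence rating = 3 (gives RPN 216; O=4 would give 288 > 240).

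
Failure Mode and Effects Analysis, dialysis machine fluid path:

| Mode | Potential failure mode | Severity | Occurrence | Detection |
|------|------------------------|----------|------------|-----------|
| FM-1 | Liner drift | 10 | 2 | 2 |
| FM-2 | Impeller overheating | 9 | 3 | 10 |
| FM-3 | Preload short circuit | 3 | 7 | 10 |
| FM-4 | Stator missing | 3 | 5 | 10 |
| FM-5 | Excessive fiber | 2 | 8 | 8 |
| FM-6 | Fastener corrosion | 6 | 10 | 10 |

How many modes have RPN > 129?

4

RPN = Severity × Occurrence × Detection:
  FM-1: 10 × 2 × 2 = 40
  FM-2: 9 × 3 × 10 = 270
  FM-3: 3 × 7 × 10 = 210
  FM-4: 3 × 5 × 10 = 150
  FM-5: 2 × 8 × 8 = 128
  FM-6: 6 × 10 × 10 = 600
Modes with RPN > 129: FM-2 (270), FM-3 (210), FM-4 (150), FM-6 (600) → 4.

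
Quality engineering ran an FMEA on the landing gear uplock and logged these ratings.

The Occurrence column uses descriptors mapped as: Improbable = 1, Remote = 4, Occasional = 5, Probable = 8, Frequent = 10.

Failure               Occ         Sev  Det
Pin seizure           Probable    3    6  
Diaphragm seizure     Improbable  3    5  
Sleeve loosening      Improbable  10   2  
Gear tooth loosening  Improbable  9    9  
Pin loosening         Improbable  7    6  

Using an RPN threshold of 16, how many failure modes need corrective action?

4

RPN = Severity × Occurrence × Detection:
  Pin seizure: 3 × 8 × 6 = 144
  Diaphragm seizure: 3 × 1 × 5 = 15
  Sleeve loosening: 10 × 1 × 2 = 20
  Gear tooth loosening: 9 × 1 × 9 = 81
  Pin loosening: 7 × 1 × 6 = 42
Modes with RPN ≥ 16: Pin seizure (144), Sleeve loosening (20), Gear tooth loosening (81), Pin loosening (42) → 4.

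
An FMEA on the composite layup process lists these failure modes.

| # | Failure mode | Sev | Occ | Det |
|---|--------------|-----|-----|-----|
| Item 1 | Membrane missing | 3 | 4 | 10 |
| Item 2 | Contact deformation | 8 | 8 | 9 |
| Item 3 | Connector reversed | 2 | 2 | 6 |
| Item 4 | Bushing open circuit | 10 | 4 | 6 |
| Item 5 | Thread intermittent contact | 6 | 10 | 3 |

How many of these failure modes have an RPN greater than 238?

2

RPN = Severity × Occurrence × Detection:
  Item 1: 3 × 4 × 10 = 120
  Item 2: 8 × 8 × 9 = 576
  Item 3: 2 × 2 × 6 = 24
  Item 4: 10 × 4 × 6 = 240
  Item 5: 6 × 10 × 3 = 180
Modes with RPN > 238: Item 2 (576), Item 4 (240) → 2.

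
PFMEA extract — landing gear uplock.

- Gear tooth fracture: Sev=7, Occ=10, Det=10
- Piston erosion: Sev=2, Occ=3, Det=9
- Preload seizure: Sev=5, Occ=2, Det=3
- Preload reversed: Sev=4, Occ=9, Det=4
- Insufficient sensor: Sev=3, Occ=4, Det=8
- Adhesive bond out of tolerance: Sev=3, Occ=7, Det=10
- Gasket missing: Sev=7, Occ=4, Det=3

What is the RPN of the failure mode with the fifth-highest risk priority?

RPN = Severity × Occurrence × Detection:
  Gear tooth fracture: 7 × 10 × 10 = 700
  Piston erosion: 2 × 3 × 9 = 54
  Preload seizure: 5 × 2 × 3 = 30
  Preload reversed: 4 × 9 × 4 = 144
  Insufficient sensor: 3 × 4 × 8 = 96
  Adhesive bond out of tolerance: 3 × 7 × 10 = 210
  Gasket missing: 7 × 4 × 3 = 84
Sorted descending: 700, 210, 144, 96, 84, 54, 30.
The fifth-highest RPN is 84 (Gasket missing).

84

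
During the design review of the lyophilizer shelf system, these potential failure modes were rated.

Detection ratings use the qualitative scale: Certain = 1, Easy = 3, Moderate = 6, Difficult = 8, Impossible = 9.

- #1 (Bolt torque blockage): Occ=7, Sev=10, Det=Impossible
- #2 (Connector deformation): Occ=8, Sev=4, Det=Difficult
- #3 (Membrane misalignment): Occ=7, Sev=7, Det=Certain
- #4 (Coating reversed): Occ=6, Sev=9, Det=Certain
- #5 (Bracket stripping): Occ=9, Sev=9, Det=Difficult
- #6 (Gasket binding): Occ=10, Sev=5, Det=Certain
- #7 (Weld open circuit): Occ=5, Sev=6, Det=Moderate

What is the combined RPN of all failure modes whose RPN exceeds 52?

1768

RPN = Severity × Occurrence × Detection:
  #1: 10 × 7 × 9 = 630
  #2: 4 × 8 × 8 = 256
  #3: 7 × 7 × 1 = 49
  #4: 9 × 6 × 1 = 54
  #5: 9 × 9 × 8 = 648
  #6: 5 × 10 × 1 = 50
  #7: 6 × 5 × 6 = 180
RPN > 52: #1 (630), #2 (256), #4 (54), #5 (648), #7 (180).
Sum: 630 + 256 + 54 + 648 + 180 = 1768.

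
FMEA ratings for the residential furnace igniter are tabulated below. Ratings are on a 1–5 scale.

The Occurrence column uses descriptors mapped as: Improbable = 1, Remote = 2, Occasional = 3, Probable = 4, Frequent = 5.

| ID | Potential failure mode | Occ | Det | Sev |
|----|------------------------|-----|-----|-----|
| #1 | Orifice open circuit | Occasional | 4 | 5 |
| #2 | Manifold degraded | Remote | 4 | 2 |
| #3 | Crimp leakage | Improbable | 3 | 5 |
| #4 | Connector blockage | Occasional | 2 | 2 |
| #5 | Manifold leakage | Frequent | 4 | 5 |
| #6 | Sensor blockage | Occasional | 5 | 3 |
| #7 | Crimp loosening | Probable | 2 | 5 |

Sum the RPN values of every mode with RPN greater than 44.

RPN = Severity × Occurrence × Detection:
  #1: 5 × 3 × 4 = 60
  #2: 2 × 2 × 4 = 16
  #3: 5 × 1 × 3 = 15
  #4: 2 × 3 × 2 = 12
  #5: 5 × 5 × 4 = 100
  #6: 3 × 3 × 5 = 45
  #7: 5 × 4 × 2 = 40
RPN > 44: #1 (60), #5 (100), #6 (45).
Sum: 60 + 100 + 45 = 205.

205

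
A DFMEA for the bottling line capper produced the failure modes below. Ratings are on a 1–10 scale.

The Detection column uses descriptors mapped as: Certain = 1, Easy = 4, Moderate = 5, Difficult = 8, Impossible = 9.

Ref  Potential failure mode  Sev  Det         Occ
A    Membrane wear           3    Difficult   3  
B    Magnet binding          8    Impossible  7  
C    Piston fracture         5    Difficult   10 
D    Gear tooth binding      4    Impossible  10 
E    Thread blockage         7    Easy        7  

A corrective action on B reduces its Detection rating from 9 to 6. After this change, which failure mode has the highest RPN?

RPN = Severity × Occurrence × Detection:
  A: 3 × 3 × 8 = 72
  B: 8 × 7 × 9 = 504
  C: 5 × 10 × 8 = 400
  D: 4 × 10 × 9 = 360
  E: 7 × 7 × 4 = 196
After action: B → 8 × 7 × 6 = 336.
Revised RPNs: C=400, D=360, B=336, E=196, A=72.
Highest is now C (400).

C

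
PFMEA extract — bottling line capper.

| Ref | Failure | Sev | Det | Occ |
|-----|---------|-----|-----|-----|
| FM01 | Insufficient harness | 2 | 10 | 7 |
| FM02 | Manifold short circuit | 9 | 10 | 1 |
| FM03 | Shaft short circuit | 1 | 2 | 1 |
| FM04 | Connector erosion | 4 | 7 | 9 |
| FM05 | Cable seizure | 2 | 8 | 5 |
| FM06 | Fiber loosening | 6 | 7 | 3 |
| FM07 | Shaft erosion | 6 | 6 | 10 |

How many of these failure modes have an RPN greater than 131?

3

RPN = Severity × Occurrence × Detection:
  FM01: 2 × 7 × 10 = 140
  FM02: 9 × 1 × 10 = 90
  FM03: 1 × 1 × 2 = 2
  FM04: 4 × 9 × 7 = 252
  FM05: 2 × 5 × 8 = 80
  FM06: 6 × 3 × 7 = 126
  FM07: 6 × 10 × 6 = 360
Modes with RPN > 131: FM01 (140), FM04 (252), FM07 (360) → 3.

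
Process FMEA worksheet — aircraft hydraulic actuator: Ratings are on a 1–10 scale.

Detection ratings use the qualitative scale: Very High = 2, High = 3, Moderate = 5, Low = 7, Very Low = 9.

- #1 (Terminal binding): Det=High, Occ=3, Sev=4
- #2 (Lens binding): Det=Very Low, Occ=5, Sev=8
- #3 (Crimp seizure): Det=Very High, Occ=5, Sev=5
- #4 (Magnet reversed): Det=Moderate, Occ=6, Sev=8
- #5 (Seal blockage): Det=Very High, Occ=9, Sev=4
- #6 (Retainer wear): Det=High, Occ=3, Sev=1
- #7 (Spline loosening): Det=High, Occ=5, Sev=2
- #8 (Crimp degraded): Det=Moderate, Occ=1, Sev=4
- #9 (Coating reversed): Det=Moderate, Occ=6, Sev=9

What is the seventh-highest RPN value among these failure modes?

RPN = Severity × Occurrence × Detection:
  #1: 4 × 3 × 3 = 36
  #2: 8 × 5 × 9 = 360
  #3: 5 × 5 × 2 = 50
  #4: 8 × 6 × 5 = 240
  #5: 4 × 9 × 2 = 72
  #6: 1 × 3 × 3 = 9
  #7: 2 × 5 × 3 = 30
  #8: 4 × 1 × 5 = 20
  #9: 9 × 6 × 5 = 270
Sorted descending: 360, 270, 240, 72, 50, 36, 30, 20, 9.
The seventh-highest RPN is 30 (#7).

30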